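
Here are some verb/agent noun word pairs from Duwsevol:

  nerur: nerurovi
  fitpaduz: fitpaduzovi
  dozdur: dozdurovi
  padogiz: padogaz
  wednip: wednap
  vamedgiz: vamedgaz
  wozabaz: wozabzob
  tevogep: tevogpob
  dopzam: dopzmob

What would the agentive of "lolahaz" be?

fitpaduz and padogiz both end in -z yet inflect differently (fitpaduzovi, padogaz), so the final letter is not what conditions the rule; the last vowel is.
"lolahaz" has last vowel 'a'. The stems whose last vowel is 'a' (wozabaz → wozabzob, dopzam → dopzmob) delete the last vowel and add -ob.
So lolahaz → lolahzob.

lolahzob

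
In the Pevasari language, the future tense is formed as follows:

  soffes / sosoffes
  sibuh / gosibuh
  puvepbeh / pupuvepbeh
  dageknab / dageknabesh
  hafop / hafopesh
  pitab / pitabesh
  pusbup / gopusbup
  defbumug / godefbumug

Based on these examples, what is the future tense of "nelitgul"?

sibuh and puvepbeh both end in -h yet inflect differently (gosibuh, pupuvepbeh), so the final letter is not what conditions the rule; the last vowel is.
"nelitgul" has last vowel 'u'. The stems whose last vowel is 'u' (defbumug → godefbumug, sibuh → gosibuh, pusbup → gopusbup) add the prefix go-.
So nelitgul → gonelitgul.

gonelitgul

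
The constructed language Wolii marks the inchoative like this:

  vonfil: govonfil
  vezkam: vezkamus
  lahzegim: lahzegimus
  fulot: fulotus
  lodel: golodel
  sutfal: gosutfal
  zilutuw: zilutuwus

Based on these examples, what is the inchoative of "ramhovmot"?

sutfal and vezkam both have last vowel 'a' yet inflect differently (gosutfal, vezkamus), so the last vowel is not what conditions the rule; the final letter is.
"ramhovmot" ends in -t. The one such stem in the data (fulot → fulotus) adds -us, so the same rule applies.
So ramhovmot → ramhovmotus.

ramhovmotus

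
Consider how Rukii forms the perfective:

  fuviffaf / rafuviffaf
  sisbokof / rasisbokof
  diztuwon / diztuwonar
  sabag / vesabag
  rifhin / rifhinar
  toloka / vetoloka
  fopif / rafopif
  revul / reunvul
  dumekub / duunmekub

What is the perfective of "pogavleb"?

rifhin and fopif both have last vowel 'i' yet inflect differently (rifhinar, rafopif), so the last vowel is not what conditions the rule; the final letter is.
"pogavleb" ends in -b. The one such stem in the data (dumekub → duunmekub) inserts -un- after the first vowel (as does revul), so the same rule applies.
The other patterns: stems ending in -n add -ar; stems ending in -f add the prefix ra-; stems ending in -a or -g add the prefix ve-.
So pogavleb → poungavleb.

poungavleb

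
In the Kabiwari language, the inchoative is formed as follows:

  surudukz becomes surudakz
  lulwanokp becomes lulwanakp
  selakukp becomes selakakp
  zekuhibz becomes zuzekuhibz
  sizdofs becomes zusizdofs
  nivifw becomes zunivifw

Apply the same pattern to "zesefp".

zuzesefp

surudukz and zekuhibz both end in -z yet inflect differently (surudakz, zuzekuhibz), so the final letter is not what conditions the rule; the second-to-last letter is.
"zesefp" has second-to-last letter 'f'. The stems whose second-to-last letter is 'f' (sizdofs → zusizdofs, nivifw → zunivifw) add the prefix zu-.
So zesefp → zuzesefp.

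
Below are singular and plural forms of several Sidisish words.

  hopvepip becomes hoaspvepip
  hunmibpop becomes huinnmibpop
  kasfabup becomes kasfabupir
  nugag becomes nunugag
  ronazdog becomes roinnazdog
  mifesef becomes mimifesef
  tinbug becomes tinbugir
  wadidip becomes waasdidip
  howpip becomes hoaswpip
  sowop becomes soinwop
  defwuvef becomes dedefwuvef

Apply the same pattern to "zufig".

kasfabup and hopvepip both end in -p yet inflect differently (kasfabupir, hoaspvepip), so the final letter is not what conditions the rule; the last vowel is.
"zufig" has last vowel 'i'. The stems whose last vowel is 'i' (hopvepip → hoaspvepip, wadidip → waasdidip, howpip → hoaswpip) insert -as- after the first vowel.
The other patterns: stems whose last vowel is 'u' add -ir; stems whose last vowel is 'o' insert -in- after the first vowel; stems whose last vowel is 'a' or 'e' repeat the first consonant+vowel as a prefix.
So zufig → zuasfig.

zuasfig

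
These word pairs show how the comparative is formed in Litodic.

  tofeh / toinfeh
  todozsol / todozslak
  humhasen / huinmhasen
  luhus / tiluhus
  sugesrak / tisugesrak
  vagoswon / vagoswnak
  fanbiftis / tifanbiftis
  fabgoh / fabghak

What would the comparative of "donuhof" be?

donuhfak

fabgoh and tofeh both end in -h yet inflect differently (fabghak, toinfeh), so the final letter is not what conditions the rule; the last vowel is.
"donuhof" has last vowel 'o'. The stems whose last vowel is 'o' (fabgoh → fabghak, todozsol → todozslak, vagoswon → vagoswnak) delete the last vowel and add -ak.
So donuhof → donuhfak.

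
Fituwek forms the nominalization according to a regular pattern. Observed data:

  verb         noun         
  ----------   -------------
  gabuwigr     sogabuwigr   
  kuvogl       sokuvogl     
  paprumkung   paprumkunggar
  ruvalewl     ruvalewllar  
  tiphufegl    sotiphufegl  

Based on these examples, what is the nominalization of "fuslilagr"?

kuvogl and ruvalewl both end in -l yet inflect differently (sokuvogl, ruvalewllar), so the final letter is not what conditions the rule; the second-to-last letter is.
"fuslilagr" has second-to-last letter 'g'. The stems whose second-to-last letter is 'g' (kuvogl → sokuvogl, tiphufegl → sotiphufegl, gabuwigr → sogabuwigr) add the prefix so-.
So fuslilagr → sofuslilagr.

sofuslilagr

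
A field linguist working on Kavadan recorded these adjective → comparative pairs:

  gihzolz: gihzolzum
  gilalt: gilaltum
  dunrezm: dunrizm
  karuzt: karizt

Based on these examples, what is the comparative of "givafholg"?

"givafholg" has second-to-last letter 'l'. The stems whose second-to-last letter is 'l' (gihzolz → gihzolzum, gilalt → gilaltum) add -um.
The other pattern: stems whose second-to-last letter is 'z' change the last vowel to 'i'.
So givafholg → givafholgum.

givafholgum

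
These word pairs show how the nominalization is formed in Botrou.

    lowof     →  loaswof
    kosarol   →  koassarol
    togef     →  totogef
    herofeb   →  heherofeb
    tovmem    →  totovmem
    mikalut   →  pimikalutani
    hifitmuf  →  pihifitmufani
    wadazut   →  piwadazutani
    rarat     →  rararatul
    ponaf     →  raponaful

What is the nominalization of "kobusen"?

kokobusen

lowof and togef both end in -f yet inflect differently (loaswof, totogef), so the final letter is not what conditions the rule; the last vowel is.
"kobusen" has last vowel 'e'. The stems whose last vowel is 'e' (togef → totogef, herofeb → heherofeb, tovmem → totovmem) repeat the first consonant+vowel as a prefix.
So kobusen → kokobusen.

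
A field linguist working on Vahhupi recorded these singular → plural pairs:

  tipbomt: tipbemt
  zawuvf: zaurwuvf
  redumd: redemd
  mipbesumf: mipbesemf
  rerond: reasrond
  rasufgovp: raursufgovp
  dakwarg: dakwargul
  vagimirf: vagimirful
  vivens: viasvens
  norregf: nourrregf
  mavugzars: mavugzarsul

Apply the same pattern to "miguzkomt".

vagimirf and mipbesumf both end in -f yet inflect differently (vagimirful, mipbesemf), so the final letter is not what conditions the rule; the second-to-last letter is.
"miguzkomt" has second-to-last letter 'm'. The stems whose second-to-last letter is 'm' (tipbomt → tipbemt, redumd → redemd, mipbesumf → mipbesemf) change the last vowel to 'e'.
So miguzkomt → miguzkemt.

miguzkemt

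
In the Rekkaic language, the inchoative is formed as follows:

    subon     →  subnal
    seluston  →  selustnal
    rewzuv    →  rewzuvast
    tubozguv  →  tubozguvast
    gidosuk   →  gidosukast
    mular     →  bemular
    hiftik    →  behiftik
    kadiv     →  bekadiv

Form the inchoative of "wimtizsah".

gidosuk and hiftik both end in -k yet inflect differently (gidosukast, behiftik), so the final letter is not what conditions the rule; the last vowel is.
"wimtizsah" has last vowel 'a'. The one such stem in the data (mular → bemular) adds the prefix be-, so the same rule applies.
So wimtizsah → bewimtizsah.

bewimtizsah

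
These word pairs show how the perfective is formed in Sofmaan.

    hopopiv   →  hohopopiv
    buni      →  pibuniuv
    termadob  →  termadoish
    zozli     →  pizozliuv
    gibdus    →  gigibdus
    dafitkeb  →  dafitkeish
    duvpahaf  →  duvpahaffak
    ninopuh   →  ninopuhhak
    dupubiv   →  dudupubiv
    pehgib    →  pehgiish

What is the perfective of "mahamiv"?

"mahamiv" ends in -v. The stems ending in -v (hopopiv → hohopopiv, dupubiv → dudupubiv) repeat the first consonant+vowel as a prefix.
So mahamiv → mamahamiv.

mamahamiv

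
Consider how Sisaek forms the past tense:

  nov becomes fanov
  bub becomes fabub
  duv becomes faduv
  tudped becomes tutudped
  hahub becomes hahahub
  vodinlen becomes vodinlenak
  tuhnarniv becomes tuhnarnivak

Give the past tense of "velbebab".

bub and hahub both end in -b yet inflect differently (fabub, hahahub), so the final letter is not what conditions the rule; the number of vowels is.
"velbebab" has 3 vowels. The stems with 3 vowels (vodinlen → vodinlenak, tuhnarniv → tuhnarnivak) add -ak.
The other patterns: stems with 1 vowel add the prefix fa-; stems with 2 vowels repeat the first consonant+vowel as a prefix.
So velbebab → velbebabak.

velbebabak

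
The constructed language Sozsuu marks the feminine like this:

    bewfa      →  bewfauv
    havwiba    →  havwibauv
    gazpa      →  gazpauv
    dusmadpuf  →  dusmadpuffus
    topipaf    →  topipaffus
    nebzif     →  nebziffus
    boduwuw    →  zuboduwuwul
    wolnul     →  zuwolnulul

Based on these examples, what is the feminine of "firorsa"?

bewfa and topipaf both have last vowel 'a' yet inflect differently (bewfauv, topipaffus), so the last vowel is not what conditions the rule; the final letter is.
"firorsa" ends in -a. The stems ending in -a (bewfa → bewfauv, havwiba → havwibauv, gazpa → gazpauv) add -uv.
The other patterns: stems ending in -f double the final consonant and add -us; stems ending in -l or -w add zu- … -ul around the stem.
So firorsa → firorsauv.

firorsauv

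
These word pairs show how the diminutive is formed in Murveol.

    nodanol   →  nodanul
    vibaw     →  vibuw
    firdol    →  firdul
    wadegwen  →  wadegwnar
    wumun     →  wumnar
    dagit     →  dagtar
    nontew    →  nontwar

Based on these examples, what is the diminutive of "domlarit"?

domlartar

vibaw and nontew both end in -w yet inflect differently (vibuw, nontwar), so the final letter is not what conditions the rule; the last vowel is.
"domlarit" has last vowel 'i'. The one such stem in the data (dagit → dagtar) deletes the last vowel and adds -ar (as do wadegwen, wumun), so the same rule applies.
The other pattern: stems whose last vowel is 'a' or 'o' change the last vowel to 'u'.
So domlarit → domlartar.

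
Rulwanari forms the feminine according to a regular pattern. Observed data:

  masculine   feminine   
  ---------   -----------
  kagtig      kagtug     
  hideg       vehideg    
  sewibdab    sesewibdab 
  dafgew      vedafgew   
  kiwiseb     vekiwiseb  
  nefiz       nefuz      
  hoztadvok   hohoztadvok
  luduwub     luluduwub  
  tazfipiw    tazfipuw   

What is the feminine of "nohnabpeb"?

hideg and kagtig both end in -g yet inflect differently (vehideg, kagtug), so the final letter is not what conditions the rule; the last vowel is.
"nohnabpeb" has last vowel 'e'. The stems whose last vowel is 'e' (hideg → vehideg, kiwiseb → vekiwiseb, dafgew → vedafgew) add the prefix ve-.
So nohnabpeb → venohnabpeb.

venohnabpeb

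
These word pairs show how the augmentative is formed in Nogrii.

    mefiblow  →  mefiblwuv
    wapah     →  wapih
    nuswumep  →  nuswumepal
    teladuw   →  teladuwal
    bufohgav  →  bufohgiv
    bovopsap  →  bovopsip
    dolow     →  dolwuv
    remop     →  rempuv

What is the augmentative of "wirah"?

"wirah" has last vowel 'a'. The stems whose last vowel is 'a' (bufohgav → bufohgiv, bovopsap → bovopsip, wapah → wapih) change the last vowel to 'i'.
So wirah → wirih.

wirih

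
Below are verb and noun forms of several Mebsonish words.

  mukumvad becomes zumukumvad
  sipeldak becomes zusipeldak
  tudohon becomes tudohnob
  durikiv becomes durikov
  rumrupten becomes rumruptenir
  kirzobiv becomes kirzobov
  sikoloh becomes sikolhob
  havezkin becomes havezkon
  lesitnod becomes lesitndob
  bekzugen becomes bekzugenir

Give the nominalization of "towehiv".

mukumvad and lesitnod both end in -d yet inflect differently (zumukumvad, lesitndob), so the final letter is not what conditions the rule; the last vowel is.
"towehiv" has last vowel 'i'. The stems whose last vowel is 'i' (havezkin → havezkon, durikiv → durikov, kirzobiv → kirzobov) change the last vowel to 'o'.
So towehiv → towehov.

towehov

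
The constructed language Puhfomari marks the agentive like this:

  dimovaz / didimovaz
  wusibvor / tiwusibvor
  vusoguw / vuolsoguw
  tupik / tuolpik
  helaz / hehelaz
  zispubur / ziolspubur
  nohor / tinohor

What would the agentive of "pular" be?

"pular" has last vowel 'a'. The stems whose last vowel is 'a' (helaz → hehelaz, dimovaz → didimovaz) repeat the first consonant+vowel as a prefix.
So pular → pupular.

pupular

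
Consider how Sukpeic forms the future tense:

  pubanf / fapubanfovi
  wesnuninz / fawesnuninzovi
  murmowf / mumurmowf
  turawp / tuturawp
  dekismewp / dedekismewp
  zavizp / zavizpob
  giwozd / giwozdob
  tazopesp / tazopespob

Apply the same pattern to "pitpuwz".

pipitpuwz

pubanf and murmowf both end in -f yet inflect differently (fapubanfovi, mumurmowf), so the final letter is not what conditions the rule; the second-to-last letter is.
"pitpuwz" has second-to-last letter 'w'. The stems whose second-to-last letter is 'w' (murmowf → mumurmowf, turawp → tuturawp, dekismewp → dedekismewp) repeat the first consonant+vowel as a prefix.
So pitpuwz → pipitpuwz.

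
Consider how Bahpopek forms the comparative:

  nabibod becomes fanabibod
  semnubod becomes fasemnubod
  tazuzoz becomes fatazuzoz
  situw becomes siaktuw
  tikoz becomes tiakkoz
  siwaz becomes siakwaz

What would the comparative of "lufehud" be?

falufehud

"lufehud" has 3 vowels. The stems with 3 vowels (nabibod → fanabibod, semnubod → fasemnubod, tazuzoz → fatazuzoz) add the prefix fa-.
The other pattern: stems with 2 vowels insert -ak- after the first vowel.
So lufehud → falufehud.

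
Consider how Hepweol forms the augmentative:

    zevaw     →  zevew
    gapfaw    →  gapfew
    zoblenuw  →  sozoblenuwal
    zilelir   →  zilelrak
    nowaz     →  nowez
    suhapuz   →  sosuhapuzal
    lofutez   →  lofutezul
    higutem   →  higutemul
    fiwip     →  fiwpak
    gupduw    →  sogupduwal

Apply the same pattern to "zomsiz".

gupduw and zevaw both end in -w yet inflect differently (sogupduwal, zevew), so the final letter is not what conditions the rule; the last vowel is.
"zomsiz" has last vowel 'i'. The stems whose last vowel is 'i' (zilelir → zilelrak, fiwip → fiwpak) delete the last vowel and add -ak.
So zomsiz → zomszak.

zomszak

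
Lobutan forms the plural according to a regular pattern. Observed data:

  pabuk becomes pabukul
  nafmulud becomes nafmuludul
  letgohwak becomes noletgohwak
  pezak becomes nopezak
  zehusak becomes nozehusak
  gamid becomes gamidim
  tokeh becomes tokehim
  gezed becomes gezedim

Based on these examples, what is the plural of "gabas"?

pabuk and letgohwak both end in -k yet inflect differently (pabukul, noletgohwak), so the final letter is not what conditions the rule; the last vowel is.
"gabas" has last vowel 'a'. The stems whose last vowel is 'a' (letgohwak → noletgohwak, pezak → nopezak, zehusak → nozehusak) add the prefix no-.
The other patterns: stems whose last vowel is 'u' add -ul; stems whose last vowel is 'e' or 'i' add -im.
So gabas → nogabas.

nogabas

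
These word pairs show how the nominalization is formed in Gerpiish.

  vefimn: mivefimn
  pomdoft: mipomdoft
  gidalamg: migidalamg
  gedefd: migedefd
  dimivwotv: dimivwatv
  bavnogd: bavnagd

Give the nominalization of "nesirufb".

minesirufb

gedefd and bavnogd both end in -d yet inflect differently (migedefd, bavnagd), so the final letter is not what conditions the rule; the second-to-last letter is.
"nesirufb" has second-to-last letter 'f'. The stems whose second-to-last letter is 'f' (pomdoft → mipomdoft, gedefd → migedefd) add the prefix mi-.
So nesirufb → minesirufb.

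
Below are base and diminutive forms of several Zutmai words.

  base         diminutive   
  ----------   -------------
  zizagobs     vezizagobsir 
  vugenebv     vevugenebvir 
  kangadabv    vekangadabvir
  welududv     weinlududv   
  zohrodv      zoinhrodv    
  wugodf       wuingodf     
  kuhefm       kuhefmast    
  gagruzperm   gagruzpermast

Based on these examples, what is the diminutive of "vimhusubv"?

vevimhusubvir

vugenebv and welududv both end in -v yet inflect differently (vevugenebvir, weinlududv), so the final letter is not what conditions the rule; the second-to-last letter is.
"vimhusubv" has second-to-last letter 'b'. The stems whose second-to-last letter is 'b' (zizagobs → vezizagobsir, vugenebv → vevugenebvir, kangadabv → vekangadabvir) add ve- … -ir around the stem.
The other patterns: stems whose second-to-last letter is 'd' insert -in- after the first vowel; stems whose second-to-last letter is 'f' or 'r' add -ast.
So vimhusubv → vevimhusubvir.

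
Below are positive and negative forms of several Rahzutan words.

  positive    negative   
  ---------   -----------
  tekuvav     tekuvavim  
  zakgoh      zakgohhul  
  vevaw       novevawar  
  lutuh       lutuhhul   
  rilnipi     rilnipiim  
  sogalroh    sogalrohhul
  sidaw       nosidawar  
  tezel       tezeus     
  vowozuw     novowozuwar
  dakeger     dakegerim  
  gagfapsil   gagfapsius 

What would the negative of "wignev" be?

"wignev" ends in -v. The one such stem in the data (tekuvav → tekuvavim) adds -im, so the same rule applies.
So wignev → wignevim.

wignevim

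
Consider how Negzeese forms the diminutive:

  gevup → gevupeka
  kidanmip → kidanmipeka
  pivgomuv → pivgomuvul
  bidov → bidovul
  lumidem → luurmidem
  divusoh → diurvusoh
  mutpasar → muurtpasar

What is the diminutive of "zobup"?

gevup and pivgomuv both have last vowel 'u' yet inflect differently (gevupeka, pivgomuvul), so the last vowel is not what conditions the rule; the final letter is.
"zobup" ends in -p. The stems ending in -p (gevup → gevupeka, kidanmip → kidanmipeka) add -eka.
So zobup → zobupeka.

zobupeka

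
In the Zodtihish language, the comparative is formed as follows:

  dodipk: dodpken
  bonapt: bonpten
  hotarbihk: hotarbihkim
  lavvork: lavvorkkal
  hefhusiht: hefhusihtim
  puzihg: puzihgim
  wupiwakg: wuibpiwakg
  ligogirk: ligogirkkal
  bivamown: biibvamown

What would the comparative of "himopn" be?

ligogirk and dodipk both end in -k yet inflect differently (ligogirkkal, dodpken), so the final letter is not what conditions the rule; the second-to-last letter is.
"himopn" has second-to-last letter 'p'. The stems whose second-to-last letter is 'p' (dodipk → dodpken, bonapt → bonpten) delete the last vowel and add -en.
The other patterns: stems whose second-to-last letter is 'r' double the final consonant and add -al; stems whose second-to-last letter is 'h' add -im; stems whose second-to-last letter is 'k' or 'w' insert -ib- after the first vowel.
So himopn → himpnen.

himpnen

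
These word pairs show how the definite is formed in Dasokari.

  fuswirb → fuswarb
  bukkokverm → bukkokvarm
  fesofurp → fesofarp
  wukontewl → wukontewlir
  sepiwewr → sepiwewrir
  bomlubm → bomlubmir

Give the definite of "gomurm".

"gomurm" has second-to-last letter 'r'. The stems whose second-to-last letter is 'r' (fuswirb → fuswarb, bukkokverm → bukkokvarm, fesofurp → fesofarp) change the last vowel to 'a'.
The other pattern: stems whose second-to-last letter is 'b' or 'w' add -ir.
So gomurm → gomarm.

gomarm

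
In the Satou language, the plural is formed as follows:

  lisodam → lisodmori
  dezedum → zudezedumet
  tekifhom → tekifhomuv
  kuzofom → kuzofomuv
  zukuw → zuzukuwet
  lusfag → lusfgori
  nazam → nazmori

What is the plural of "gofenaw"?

gofenwori

lisodam and kuzofom both end in -m yet inflect differently (lisodmori, kuzofomuv), so the final letter is not what conditions the rule; the last vowel is.
"gofenaw" has last vowel 'a'. The stems whose last vowel is 'a' (lisodam → lisodmori, lusfag → lusfgori, nazam → nazmori) delete the last vowel and add -ori.
The other patterns: stems whose last vowel is 'o' add -uv; stems whose last vowel is 'u' add zu- … -et around the stem.
So gofenaw → gofenwori.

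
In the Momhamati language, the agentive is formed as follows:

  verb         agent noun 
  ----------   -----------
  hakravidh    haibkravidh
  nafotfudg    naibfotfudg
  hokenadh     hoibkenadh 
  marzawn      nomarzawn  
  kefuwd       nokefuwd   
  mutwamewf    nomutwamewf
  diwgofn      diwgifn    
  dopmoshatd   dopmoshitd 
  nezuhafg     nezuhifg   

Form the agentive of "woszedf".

woibszedf

marzawn and diwgofn both end in -n yet inflect differently (nomarzawn, diwgifn), so the final letter is not what conditions the rule; the second-to-last letter is.
"woszedf" has second-to-last letter 'd'. The stems whose second-to-last letter is 'd' (hakravidh → haibkravidh, nafotfudg → naibfotfudg, hokenadh → hoibkenadh) insert -ib- after the first vowel.
So woszedf → woibszedf.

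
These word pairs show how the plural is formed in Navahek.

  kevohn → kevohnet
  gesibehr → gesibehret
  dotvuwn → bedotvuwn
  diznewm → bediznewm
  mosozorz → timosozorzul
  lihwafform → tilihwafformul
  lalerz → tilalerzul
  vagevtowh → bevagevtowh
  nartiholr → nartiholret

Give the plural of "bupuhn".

lihwafform and diznewm both end in -m yet inflect differently (tilihwafformul, bediznewm), so the final letter is not what conditions the rule; the second-to-last letter is.
"bupuhn" has second-to-last letter 'h'. The stems whose second-to-last letter is 'h' (gesibehr → gesibehret, kevohn → kevohnet) add -et.
The other patterns: stems whose second-to-last letter is 'r' add ti- … -ul around the stem; stems whose second-to-last letter is 'w' add the prefix be-.
So bupuhn → bupuhnet.

bupuhnet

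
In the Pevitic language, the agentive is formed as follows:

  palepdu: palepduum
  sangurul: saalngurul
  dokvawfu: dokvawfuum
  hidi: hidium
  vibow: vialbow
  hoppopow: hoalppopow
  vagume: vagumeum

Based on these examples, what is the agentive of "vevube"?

sangurul and palepdu both have last vowel 'u' yet inflect differently (saalngurul, palepduum), so the last vowel is not what conditions the rule; whether the stem ends in a vowel or a consonant is.
"vevube" ends in a vowel. The stems ending in a vowel (vagume → vagumeum, palepdu → palepduum, hidi → hidium) add -um.
So vevube → vevubeum.

vevubeum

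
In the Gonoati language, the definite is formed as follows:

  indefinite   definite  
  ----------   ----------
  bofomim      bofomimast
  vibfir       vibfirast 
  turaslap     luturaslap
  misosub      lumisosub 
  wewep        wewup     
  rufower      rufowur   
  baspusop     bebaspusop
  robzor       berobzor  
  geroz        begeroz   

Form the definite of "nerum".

lunerum

turaslap and wewep both end in -p yet inflect differently (luturaslap, wewup), so the final letter is not what conditions the rule; the last vowel is.
"nerum" has last vowel 'u'. The one such stem in the data (misosub → lumisosub) adds the prefix lu-, so the same rule applies.
The other patterns: stems whose last vowel is 'i' add -ast; stems whose last vowel is 'e' change the last vowel to 'u'; stems whose last vowel is 'o' add the prefix be-.
So nerum → lunerum.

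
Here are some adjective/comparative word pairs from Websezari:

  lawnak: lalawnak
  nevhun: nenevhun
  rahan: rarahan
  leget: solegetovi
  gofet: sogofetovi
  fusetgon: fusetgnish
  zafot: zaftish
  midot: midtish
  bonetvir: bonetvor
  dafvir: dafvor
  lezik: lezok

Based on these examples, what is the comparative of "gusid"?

nevhun and fusetgon both end in -n yet inflect differently (nenevhun, fusetgnish), so the final letter is not what conditions the rule; the last vowel is.
"gusid" has last vowel 'i'. The stems whose last vowel is 'i' (bonetvir → bonetvor, dafvir → dafvor, lezik → lezok) change the last vowel to 'o'.
The other patterns: stems whose last vowel is 'a' or 'u' repeat the first consonant+vowel as a prefix; stems whose last vowel is 'e' add so- … -ovi around the stem; stems whose last vowel is 'o' delete the last vowel and add -ish.
So gusid → gusod.

gusod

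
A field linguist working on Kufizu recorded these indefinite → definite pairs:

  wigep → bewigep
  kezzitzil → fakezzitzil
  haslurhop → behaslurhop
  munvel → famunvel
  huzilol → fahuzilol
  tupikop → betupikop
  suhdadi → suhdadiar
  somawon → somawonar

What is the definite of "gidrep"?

"gidrep" ends in -p. The stems ending in -p (tupikop → betupikop, wigep → bewigep, haslurhop → behaslurhop) add the prefix be-.
The other patterns: stems ending in -l add the prefix fa-; stems ending in -i or -n add -ar.
So gidrep → begidrep.

begidrep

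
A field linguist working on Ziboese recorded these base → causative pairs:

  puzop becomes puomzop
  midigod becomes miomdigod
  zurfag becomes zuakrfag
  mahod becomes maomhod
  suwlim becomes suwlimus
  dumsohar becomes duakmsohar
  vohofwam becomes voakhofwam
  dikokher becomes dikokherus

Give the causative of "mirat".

vohofwam and suwlim both end in -m yet inflect differently (voakhofwam, suwlimus), so the final letter is not what conditions the rule; the last vowel is.
"mirat" has last vowel 'a'. The stems whose last vowel is 'a' (dumsohar → duakmsohar, zurfag → zuakrfag, vohofwam → voakhofwam) insert -ak- after the first vowel.
The other patterns: stems whose last vowel is 'o' insert -om- after the first vowel; stems whose last vowel is 'e' or 'i' add -us.
So mirat → miakrat.

miakrat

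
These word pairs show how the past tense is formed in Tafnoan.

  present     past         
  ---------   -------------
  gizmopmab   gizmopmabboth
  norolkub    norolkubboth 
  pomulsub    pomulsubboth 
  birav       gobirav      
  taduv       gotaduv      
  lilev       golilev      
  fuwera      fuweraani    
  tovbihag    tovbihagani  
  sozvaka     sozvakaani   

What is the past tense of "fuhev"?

gofuhev

"fuhev" ends in -v. The stems ending in -v (birav → gobirav, taduv → gotaduv, lilev → golilev) add the prefix go-.
The other patterns: stems ending in -b double the final consonant and add -oth; stems ending in -a or -g add -ani.
So fuhev → gofuhev.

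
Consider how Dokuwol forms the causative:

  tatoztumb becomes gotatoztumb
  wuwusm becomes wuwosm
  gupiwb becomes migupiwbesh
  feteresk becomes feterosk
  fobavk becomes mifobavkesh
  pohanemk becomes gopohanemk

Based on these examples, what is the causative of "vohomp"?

govohomp

pohanemk and feteresk both end in -k yet inflect differently (gopohanemk, feterosk), so the final letter is not what conditions the rule; the second-to-last letter is.
"vohomp" has second-to-last letter 'm'. The stems whose second-to-last letter is 'm' (pohanemk → gopohanemk, tatoztumb → gotatoztumb) add the prefix go-.
The other patterns: stems whose second-to-last letter is 's' change the last vowel to 'o'; stems whose second-to-last letter is 'v' or 'w' add mi- … -esh around the stem.
So vohomp → govohomp.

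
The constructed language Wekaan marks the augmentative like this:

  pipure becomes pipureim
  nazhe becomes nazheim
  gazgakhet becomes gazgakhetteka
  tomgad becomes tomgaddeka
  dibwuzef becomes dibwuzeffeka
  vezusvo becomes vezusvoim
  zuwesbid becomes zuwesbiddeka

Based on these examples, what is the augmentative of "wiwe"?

wiweim

nazhe and dibwuzef both have last vowel 'e' yet inflect differently (nazheim, dibwuzeffeka), so the last vowel is not what conditions the rule; whether the stem ends in a vowel or a consonant is.
"wiwe" ends in a vowel. The stems ending in a vowel (nazhe → nazheim, pipure → pipureim, vezusvo → vezusvoim) add -im.
The other pattern: stems ending in a consonant double the final consonant and add -eka.
So wiwe → wiweim.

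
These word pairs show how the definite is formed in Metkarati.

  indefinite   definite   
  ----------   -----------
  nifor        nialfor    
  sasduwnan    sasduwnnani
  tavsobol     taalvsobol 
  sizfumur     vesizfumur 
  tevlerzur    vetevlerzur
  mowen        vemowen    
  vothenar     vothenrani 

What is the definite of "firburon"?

fialrburon

nifor and vothenar both end in -r yet inflect differently (nialfor, vothenrani), so the final letter is not what conditions the rule; the last vowel is.
"firburon" has last vowel 'o'. The stems whose last vowel is 'o' (tavsobol → taalvsobol, nifor → nialfor) insert -al- after the first vowel.
So firburon → fialrburon.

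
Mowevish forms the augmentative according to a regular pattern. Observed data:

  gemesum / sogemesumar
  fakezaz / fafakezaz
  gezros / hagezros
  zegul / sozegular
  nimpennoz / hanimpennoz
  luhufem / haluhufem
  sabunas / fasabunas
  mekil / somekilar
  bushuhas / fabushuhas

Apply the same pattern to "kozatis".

sokozatisar

bushuhas and gezros both end in -s yet inflect differently (fabushuhas, hagezros), so the final letter is not what conditions the rule; the last vowel is.
"kozatis" has last vowel 'i'. The one such stem in the data (mekil → somekilar) adds so- … -ar around the stem, so the same rule applies.
So kozatis → sokozatisar.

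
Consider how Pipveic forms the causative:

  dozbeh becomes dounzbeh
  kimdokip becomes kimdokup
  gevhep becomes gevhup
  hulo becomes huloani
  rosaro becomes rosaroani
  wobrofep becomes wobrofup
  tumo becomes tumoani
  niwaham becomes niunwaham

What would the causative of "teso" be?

tesoani

"teso" ends in -o. The stems ending in -o (rosaro → rosaroani, tumo → tumoani, hulo → huloani) add -ani.
The other patterns: stems ending in -p change the last vowel to 'u'; stems ending in -h or -m insert -un- after the first vowel.
So teso → tesoani.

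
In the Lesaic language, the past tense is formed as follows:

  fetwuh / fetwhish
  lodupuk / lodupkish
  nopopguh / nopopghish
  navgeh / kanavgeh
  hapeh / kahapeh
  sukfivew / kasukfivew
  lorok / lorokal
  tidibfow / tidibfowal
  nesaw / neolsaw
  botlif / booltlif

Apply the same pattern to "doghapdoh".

doghapdohal

fetwuh and navgeh both end in -h yet inflect differently (fetwhish, kanavgeh), so the final letter is not what conditions the rule; the last vowel is.
"doghapdoh" has last vowel 'o'. The stems whose last vowel is 'o' (lorok → lorokal, tidibfow → tidibfowal) add -al.
The other patterns: stems whose last vowel is 'u' delete the last vowel and add -ish; stems whose last vowel is 'e' add the prefix ka-; stems whose last vowel is 'a' or 'i' insert -ol- after the first vowel.
So doghapdoh → doghapdohal.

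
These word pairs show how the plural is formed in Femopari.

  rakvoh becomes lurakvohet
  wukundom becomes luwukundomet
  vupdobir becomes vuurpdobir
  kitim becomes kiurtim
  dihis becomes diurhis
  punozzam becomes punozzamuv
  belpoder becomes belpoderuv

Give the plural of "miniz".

wukundom and kitim both end in -m yet inflect differently (luwukundomet, kiurtim), so the final letter is not what conditions the rule; the last vowel is.
"miniz" has last vowel 'i'. The stems whose last vowel is 'i' (vupdobir → vuurpdobir, kitim → kiurtim, dihis → diurhis) insert -ur- after the first vowel.
So miniz → miurniz.

miurniz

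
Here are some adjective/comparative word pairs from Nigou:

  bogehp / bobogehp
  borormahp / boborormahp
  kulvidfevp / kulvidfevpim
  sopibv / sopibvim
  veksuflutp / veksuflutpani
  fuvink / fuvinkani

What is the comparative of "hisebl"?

hiseblim

"hisebl" has second-to-last letter 'b'. The one such stem in the data (sopibv → sopibvim) adds -im, so the same rule applies.
So hisebl → hiseblim.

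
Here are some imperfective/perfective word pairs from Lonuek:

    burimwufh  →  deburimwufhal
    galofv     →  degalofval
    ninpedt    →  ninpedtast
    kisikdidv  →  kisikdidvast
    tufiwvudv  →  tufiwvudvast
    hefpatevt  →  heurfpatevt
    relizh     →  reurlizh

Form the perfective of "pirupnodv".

pirupnodvast

"pirupnodv" has second-to-last letter 'd'. The stems whose second-to-last letter is 'd' (ninpedt → ninpedtast, kisikdidv → kisikdidvast, tufiwvudv → tufiwvudvast) add -ast.
So pirupnodv → pirupnodvast.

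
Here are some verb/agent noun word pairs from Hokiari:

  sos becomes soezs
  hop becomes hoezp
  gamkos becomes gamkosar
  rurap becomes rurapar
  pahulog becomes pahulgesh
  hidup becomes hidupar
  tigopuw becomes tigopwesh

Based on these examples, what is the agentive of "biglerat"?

hop and rurap both end in -p yet inflect differently (hoezp, rurapar), so the final letter is not what conditions the rule; the number of vowels is.
"biglerat" has 3 vowels. The stems with 3 vowels (pahulog → pahulgesh, tigopuw → tigopwesh) delete the last vowel and add -esh.
The other patterns: stems with 1 vowel insert -ez- after the first vowel; stems with 2 vowels add -ar.
So biglerat → biglertesh.

biglertesh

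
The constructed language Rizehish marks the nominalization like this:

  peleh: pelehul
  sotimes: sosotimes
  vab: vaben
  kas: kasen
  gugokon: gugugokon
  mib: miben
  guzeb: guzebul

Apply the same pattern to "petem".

mib and guzeb both end in -b yet inflect differently (miben, guzebul), so the final letter is not what conditions the rule; the number of vowels is.
"petem" has 2 vowels. The stems with 2 vowels (guzeb → guzebul, peleh → pelehul) add -ul.
The other patterns: stems with 1 vowel add -en; stems with 3 vowels repeat the first consonant+vowel as a prefix.
So petem → petemul.

petemul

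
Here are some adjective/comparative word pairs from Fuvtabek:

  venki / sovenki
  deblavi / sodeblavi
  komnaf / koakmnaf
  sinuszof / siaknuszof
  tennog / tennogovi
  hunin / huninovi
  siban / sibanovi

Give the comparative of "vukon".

sinuszof and tennog both have last vowel 'o' yet inflect differently (siaknuszof, tennogovi), so the last vowel is not what conditions the rule; the final letter is.
"vukon" ends in -n. The stems ending in -n (hunin → huninovi, siban → sibanovi) add -ovi.
So vukon → vukonovi.

vukonovi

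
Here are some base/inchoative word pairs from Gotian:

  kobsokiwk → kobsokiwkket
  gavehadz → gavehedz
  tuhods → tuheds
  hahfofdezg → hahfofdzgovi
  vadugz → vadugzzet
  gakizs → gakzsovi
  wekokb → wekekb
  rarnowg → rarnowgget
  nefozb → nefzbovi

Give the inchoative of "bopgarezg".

bopgarzgovi

"bopgarezg" has second-to-last letter 'z'. The stems whose second-to-last letter is 'z' (hahfofdezg → hahfofdzgovi, nefozb → nefzbovi, gakizs → gakzsovi) delete the last vowel and add -ovi.
So bopgarezg → bopgarzgovi.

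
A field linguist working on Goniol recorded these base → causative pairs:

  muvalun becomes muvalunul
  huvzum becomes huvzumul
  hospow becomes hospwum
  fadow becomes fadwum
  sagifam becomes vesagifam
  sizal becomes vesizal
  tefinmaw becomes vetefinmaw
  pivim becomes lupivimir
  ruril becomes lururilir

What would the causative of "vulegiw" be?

huvzum and sagifam both end in -m yet inflect differently (huvzumul, vesagifam), so the final letter is not what conditions the rule; the last vowel is.
"vulegiw" has last vowel 'i'. The stems whose last vowel is 'i' (pivim → lupivimir, ruril → lururilir) add lu- … -ir around the stem.
The other patterns: stems whose last vowel is 'u' add -ul; stems whose last vowel is 'o' delete the last vowel and add -um; stems whose last vowel is 'a' add the prefix ve-.
So vulegiw → luvulegiwir.

luvulegiwir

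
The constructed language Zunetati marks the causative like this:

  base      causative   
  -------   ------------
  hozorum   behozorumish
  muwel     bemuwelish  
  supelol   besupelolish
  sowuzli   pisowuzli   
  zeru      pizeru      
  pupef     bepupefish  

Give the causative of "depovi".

pidepovi

hozorum and zeru both have last vowel 'u' yet inflect differently (behozorumish, pizeru), so the last vowel is not what conditions the rule; whether the stem ends in a vowel or a consonant is.
"depovi" ends in a vowel. The stems ending in a vowel (sowuzli → pisowuzli, zeru → pizeru) add the prefix pi-.
So depovi → pidepovi.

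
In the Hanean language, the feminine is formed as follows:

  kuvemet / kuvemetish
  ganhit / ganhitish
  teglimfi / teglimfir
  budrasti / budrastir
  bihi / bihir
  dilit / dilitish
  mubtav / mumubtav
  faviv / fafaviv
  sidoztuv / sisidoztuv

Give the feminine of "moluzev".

momoluzev

dilit and budrasti both have last vowel 'i' yet inflect differently (dilitish, budrastir), so the last vowel is not what conditions the rule; the final letter is.
"moluzev" ends in -v. The stems ending in -v (sidoztuv → sisidoztuv, mubtav → mumubtav, faviv → fafaviv) repeat the first consonant+vowel as a prefix.
The other patterns: stems ending in -t add -ish; stems ending in -i drop the final letter and add -ir.
So moluzev → momoluzev.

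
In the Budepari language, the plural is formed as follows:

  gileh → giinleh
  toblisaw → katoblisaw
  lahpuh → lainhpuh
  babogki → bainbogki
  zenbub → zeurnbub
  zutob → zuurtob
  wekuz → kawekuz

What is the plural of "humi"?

wekuz and zenbub both have last vowel 'u' yet inflect differently (kawekuz, zeurnbub), so the last vowel is not what conditions the rule; the final letter is.
"humi" ends in -i. The one such stem in the data (babogki → bainbogki) inserts -in- after the first vowel (as do lahpuh, gileh), so the same rule applies.
So humi → huinmi.

huinmi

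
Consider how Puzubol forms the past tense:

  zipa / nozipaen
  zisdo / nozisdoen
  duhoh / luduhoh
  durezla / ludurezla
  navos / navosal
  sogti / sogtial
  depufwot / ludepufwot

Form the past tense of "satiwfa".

zipa and durezla both end in -a yet inflect differently (nozipaen, ludurezla), so the final letter is not what conditions the rule; the first letter is.
"satiwfa" begins with s-. The one such stem in the data (sogti → sogtial) adds -al, so the same rule applies.
So satiwfa → satiwfaal.

satiwfaal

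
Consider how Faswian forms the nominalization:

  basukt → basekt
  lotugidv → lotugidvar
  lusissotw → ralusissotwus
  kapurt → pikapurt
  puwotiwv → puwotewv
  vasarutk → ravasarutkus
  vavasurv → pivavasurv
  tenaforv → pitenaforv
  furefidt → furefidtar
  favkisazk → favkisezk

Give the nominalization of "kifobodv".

kifobodvar

kapurt and furefidt both end in -t yet inflect differently (pikapurt, furefidtar), so the final letter is not what conditions the rule; the second-to-last letter is.
"kifobodv" has second-to-last letter 'd'. The stems whose second-to-last letter is 'd' (furefidt → furefidtar, lotugidv → lotugidvar) add -ar.
The other patterns: stems whose second-to-last letter is 't' add ra- … -us around the stem; stems whose second-to-last letter is 'r' add the prefix pi-; stems whose second-to-last letter is 'k', 'w' or 'z' change the last vowel to 'e'.
So kifobodv → kifobodvar.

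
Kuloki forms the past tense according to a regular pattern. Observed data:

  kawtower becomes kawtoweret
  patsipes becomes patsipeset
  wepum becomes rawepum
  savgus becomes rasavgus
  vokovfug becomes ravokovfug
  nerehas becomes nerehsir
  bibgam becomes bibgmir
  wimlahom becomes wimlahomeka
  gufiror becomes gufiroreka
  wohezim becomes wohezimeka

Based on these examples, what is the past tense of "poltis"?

poltiseka

patsipes and savgus both end in -s yet inflect differently (patsipeset, rasavgus), so the final letter is not what conditions the rule; the last vowel is.
"poltis" has last vowel 'i'. The one such stem in the data (wohezim → wohezimeka) adds -eka, so the same rule applies.
The other patterns: stems whose last vowel is 'e' add -et; stems whose last vowel is 'u' add the prefix ra-; stems whose last vowel is 'a' delete the last vowel and add -ir.
So poltis → poltiseka.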